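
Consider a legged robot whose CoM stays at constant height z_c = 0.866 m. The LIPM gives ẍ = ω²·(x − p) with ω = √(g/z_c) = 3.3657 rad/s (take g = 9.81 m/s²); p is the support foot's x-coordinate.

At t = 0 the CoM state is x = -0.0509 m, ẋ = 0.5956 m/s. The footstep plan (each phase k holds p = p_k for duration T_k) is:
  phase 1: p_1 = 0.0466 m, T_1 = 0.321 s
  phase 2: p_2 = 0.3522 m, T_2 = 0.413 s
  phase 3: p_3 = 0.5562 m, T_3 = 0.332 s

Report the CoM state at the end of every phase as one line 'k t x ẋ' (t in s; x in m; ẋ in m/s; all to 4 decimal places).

1 0.3210 0.1171 0.5507
2 0.7340 0.1590 -0.3161
3 1.0660 -0.2441 -2.3597

phase 1: p=0.0466, T=0.321, ωT=1.080390, cosh=1.642645, sinh=1.303182; start (x,ẋ)=(-0.050900, 0.595600) → end (x,ẋ)=(0.117055, 0.550713)
phase 2: p=0.3522, T=0.413, ωT=1.390034, cosh=2.132027, sinh=1.882960; start (x,ẋ)=(0.117055, 0.550713) → end (x,ẋ)=(0.158965, -0.316089)
phase 3: p=0.5562, T=0.332, ωT=1.117412, cosh=1.692030, sinh=1.364904; start (x,ẋ)=(0.158965, -0.316089) → end (x,ẋ)=(-0.244118, -2.359675)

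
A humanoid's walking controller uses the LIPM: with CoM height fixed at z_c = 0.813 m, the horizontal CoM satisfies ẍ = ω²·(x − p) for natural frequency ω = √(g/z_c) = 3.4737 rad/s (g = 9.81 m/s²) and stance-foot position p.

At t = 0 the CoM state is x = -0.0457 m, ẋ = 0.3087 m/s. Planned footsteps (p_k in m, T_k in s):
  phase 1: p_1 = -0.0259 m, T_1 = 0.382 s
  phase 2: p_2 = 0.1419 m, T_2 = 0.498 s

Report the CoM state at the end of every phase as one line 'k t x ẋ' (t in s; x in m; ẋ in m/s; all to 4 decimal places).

1 0.3820 0.0899 0.5023
2 0.8800 0.3855 0.9672

phase 1: p=-0.0259, T=0.382, ωT=1.326953, cosh=2.017413, sinh=1.752129; start (x,ẋ)=(-0.045700, 0.308700) → end (x,ẋ)=(0.089863, 0.502265)
phase 2: p=0.1419, T=0.498, ωT=1.729903, cosh=2.908703, sinh=2.731401; start (x,ẋ)=(0.089863, 0.502265) → end (x,ẋ)=(0.385476, 0.967210)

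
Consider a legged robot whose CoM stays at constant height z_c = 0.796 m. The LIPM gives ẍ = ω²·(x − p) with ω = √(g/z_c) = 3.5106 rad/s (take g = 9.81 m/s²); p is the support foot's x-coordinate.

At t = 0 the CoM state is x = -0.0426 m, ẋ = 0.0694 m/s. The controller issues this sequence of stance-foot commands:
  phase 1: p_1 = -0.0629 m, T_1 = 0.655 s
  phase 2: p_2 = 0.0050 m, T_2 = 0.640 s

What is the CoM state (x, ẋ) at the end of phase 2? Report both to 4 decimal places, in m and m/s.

phase 1: p=-0.0629, T=0.655, ωT=2.299443, cosh=5.034472, sinh=4.934157; start (x,ẋ)=(-0.042600, 0.069400) → end (x,ẋ)=(0.136842, 0.701026)
phase 2: p=0.0050, T=0.640, ωT=2.246784, cosh=4.781506, sinh=4.675767; start (x,ẋ)=(0.136842, 0.701026) → end (x,ẋ)=(1.569098, 5.516106)

x = 1.5691, ẋ = 5.5161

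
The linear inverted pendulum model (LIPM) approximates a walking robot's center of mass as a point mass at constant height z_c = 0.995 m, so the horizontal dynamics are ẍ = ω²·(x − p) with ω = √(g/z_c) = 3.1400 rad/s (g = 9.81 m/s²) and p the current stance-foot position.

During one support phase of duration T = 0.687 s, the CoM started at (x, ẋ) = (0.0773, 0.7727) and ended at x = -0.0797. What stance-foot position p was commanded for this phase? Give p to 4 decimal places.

p = 0.4342

ωT = 3.1400·0.687 = 2.157180; cosh(ωT) = 4.381185, sinh(ωT) = 4.265534
x(T) = p + (x₀−p)·cosh(ωT) + (ẋ₀/ω)·sinh(ωT) ⇒ p·(1 − cosh) = x(T) − x₀·cosh − (ẋ₀/ω)·sinh
numerator   = -0.0797 − (0.0773)·4.381185 − (0.7727/3.1400)·4.265534 = -1.468040
denominator = 1 − 4.381185 = -3.381185
p = -1.468040 / -3.381185 = 0.4342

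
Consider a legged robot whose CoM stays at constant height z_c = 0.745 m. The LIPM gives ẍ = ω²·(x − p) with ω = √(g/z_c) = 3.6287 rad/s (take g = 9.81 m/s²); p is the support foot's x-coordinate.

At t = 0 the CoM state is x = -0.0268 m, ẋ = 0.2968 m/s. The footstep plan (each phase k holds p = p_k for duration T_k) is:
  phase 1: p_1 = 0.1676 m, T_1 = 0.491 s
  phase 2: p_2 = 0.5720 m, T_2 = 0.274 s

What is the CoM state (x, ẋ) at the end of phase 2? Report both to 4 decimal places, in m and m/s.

phase 1: p=0.1676, T=0.491, ωT=1.781692, cosh=3.054125, sinh=2.885772; start (x,ẋ)=(-0.026800, 0.296800) → end (x,ẋ)=(-0.190088, -1.129215)
phase 2: p=0.5720, T=0.274, ωT=0.994264, cosh=1.536365, sinh=1.166369; start (x,ẋ)=(-0.190088, -1.129215) → end (x,ẋ)=(-0.961807, -4.960348)

x = -0.9618, ẋ = -4.9603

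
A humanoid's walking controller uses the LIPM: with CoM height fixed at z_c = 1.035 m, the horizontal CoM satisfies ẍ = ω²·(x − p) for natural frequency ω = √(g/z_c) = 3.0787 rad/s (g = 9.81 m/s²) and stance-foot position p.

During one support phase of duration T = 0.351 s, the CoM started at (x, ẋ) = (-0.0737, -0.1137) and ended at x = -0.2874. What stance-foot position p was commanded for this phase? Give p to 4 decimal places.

ωT = 3.0787·0.351 = 1.080624; cosh(ωT) = 1.642950, sinh(ωT) = 1.303566
x(T) = p + (x₀−p)·cosh(ωT) + (ẋ₀/ω)·sinh(ωT) ⇒ p·(1 − cosh) = x(T) − x₀·cosh − (ẋ₀/ω)·sinh
numerator   = -0.2874 − (-0.0737)·1.642950 − (-0.1137/3.0787)·1.303566 = -0.118172
denominator = 1 − 1.642950 = -0.642950
p = -0.118172 / -0.642950 = 0.1838

p = 0.1838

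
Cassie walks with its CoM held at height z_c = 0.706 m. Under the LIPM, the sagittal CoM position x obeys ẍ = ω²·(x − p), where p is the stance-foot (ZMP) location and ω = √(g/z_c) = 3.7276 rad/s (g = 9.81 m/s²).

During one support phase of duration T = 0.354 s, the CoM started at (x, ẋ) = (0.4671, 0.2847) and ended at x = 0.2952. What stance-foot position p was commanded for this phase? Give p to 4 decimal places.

ωT = 3.7276·0.354 = 1.319570; cosh(ωT) = 2.004532, sinh(ωT) = 1.737282
x(T) = p + (x₀−p)·cosh(ωT) + (ẋ₀/ω)·sinh(ωT) ⇒ p·(1 − cosh) = x(T) − x₀·cosh − (ẋ₀/ω)·sinh
numerator   = 0.2952 − (0.4671)·2.004532 − (0.2847/3.7276)·1.737282 = -0.773804
denominator = 1 − 2.004532 = -1.004532
p = -0.773804 / -1.004532 = 0.7703

p = 0.7703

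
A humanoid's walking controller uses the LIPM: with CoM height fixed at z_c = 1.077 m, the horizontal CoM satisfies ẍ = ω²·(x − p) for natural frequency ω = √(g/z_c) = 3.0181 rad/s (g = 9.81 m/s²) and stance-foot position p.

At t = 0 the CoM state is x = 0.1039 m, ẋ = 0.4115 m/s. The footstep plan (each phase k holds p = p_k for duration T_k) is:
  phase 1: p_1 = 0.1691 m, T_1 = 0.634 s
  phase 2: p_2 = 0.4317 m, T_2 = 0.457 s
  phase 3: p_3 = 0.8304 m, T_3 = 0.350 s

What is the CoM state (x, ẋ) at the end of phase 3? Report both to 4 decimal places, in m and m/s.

x = 1.4287, ẋ = 2.3015

phase 1: p=0.1691, T=0.634, ωT=1.913475, cosh=3.462083, sinh=3.314516; start (x,ẋ)=(0.103900, 0.411500) → end (x,ẋ)=(0.395287, 0.772416)
phase 2: p=0.4317, T=0.457, ωT=1.379272, cosh=2.111885, sinh=1.860123; start (x,ẋ)=(0.395287, 0.772416) → end (x,ẋ)=(0.830857, 1.426829)
phase 3: p=0.8304, T=0.350, ωT=1.056335, cosh=1.611770, sinh=1.264042; start (x,ẋ)=(0.830857, 1.426829) → end (x,ẋ)=(1.428722, 2.301463)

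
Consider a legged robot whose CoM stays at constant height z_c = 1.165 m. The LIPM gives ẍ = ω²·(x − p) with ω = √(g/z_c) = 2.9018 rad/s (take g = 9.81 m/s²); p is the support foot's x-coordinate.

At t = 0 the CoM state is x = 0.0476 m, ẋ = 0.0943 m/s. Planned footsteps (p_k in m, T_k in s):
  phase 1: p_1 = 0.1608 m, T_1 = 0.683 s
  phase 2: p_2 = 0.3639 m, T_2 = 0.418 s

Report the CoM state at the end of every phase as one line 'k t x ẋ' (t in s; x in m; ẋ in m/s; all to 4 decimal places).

phase 1: p=0.1608, T=0.683, ωT=1.981929, cosh=3.697267, sinh=3.559464; start (x,ẋ)=(0.047600, 0.094300) → end (x,ẋ)=(-0.142058, -0.820574)
phase 2: p=0.3639, T=0.418, ωT=1.212952, cosh=1.830359, sinh=1.533041; start (x,ẋ)=(-0.142058, -0.820574) → end (x,ẋ)=(-0.995700, -3.752741)

1 0.6830 -0.1421 -0.8206
2 1.1010 -0.9957 -3.7527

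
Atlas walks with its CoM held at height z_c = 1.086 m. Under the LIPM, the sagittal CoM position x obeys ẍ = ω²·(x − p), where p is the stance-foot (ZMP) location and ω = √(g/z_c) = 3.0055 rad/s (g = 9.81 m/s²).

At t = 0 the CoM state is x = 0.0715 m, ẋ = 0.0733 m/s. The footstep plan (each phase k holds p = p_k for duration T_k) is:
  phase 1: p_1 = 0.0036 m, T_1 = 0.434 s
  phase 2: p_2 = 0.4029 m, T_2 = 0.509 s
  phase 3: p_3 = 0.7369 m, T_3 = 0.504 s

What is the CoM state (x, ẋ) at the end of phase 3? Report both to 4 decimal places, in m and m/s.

phase 1: p=0.0036, T=0.434, ωT=1.304387, cosh=1.978384, sinh=1.707045; start (x,ẋ)=(0.071500, 0.073300) → end (x,ẋ)=(0.179565, 0.493378)
phase 2: p=0.4029, T=0.509, ωT=1.529799, cosh=2.416915, sinh=2.200336; start (x,ẋ)=(0.179565, 0.493378) → end (x,ẋ)=(0.224321, -0.284487)
phase 3: p=0.7369, T=0.504, ωT=1.514772, cosh=2.384121, sinh=2.164263; start (x,ẋ)=(0.224321, -0.284487) → end (x,ẋ)=(-0.690009, -4.012418)

x = -0.6900, ẋ = -4.0124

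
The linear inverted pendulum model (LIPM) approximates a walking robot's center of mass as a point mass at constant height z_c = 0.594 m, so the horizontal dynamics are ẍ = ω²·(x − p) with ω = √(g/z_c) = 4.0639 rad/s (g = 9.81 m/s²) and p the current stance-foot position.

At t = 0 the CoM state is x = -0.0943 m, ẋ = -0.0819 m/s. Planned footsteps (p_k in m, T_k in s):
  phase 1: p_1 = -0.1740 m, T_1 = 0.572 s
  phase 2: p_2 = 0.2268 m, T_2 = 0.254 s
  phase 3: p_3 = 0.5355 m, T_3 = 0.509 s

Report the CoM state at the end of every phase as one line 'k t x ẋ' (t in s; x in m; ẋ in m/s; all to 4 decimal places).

phase 1: p=-0.1740, T=0.572, ωT=2.324551, cosh=5.159957, sinh=5.062130; start (x,ẋ)=(-0.094300, -0.081900) → end (x,ẋ)=(0.135231, 1.216987)
phase 2: p=0.2268, T=0.254, ωT=1.032231, cosh=1.581766, sinh=1.225555; start (x,ẋ)=(0.135231, 1.216987) → end (x,ẋ)=(0.448968, 1.468928)
phase 3: p=0.5355, T=0.509, ωT=2.068525, cosh=4.019758, sinh=3.893386; start (x,ẋ)=(0.448968, 1.468928) → end (x,ẋ)=(1.594955, 4.535591)

1 0.5720 0.1352 1.2170
2 0.8260 0.4490 1.4689
3 1.3350 1.5950 4.5356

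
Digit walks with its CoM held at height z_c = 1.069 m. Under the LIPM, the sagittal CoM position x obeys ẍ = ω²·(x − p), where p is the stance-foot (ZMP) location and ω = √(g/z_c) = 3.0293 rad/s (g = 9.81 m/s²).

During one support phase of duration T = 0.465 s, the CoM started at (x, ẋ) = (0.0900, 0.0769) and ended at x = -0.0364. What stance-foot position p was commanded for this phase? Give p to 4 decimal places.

ωT = 3.0293·0.465 = 1.408625; cosh(ωT) = 2.167402, sinh(ωT) = 1.922923
x(T) = p + (x₀−p)·cosh(ωT) + (ẋ₀/ω)·sinh(ωT) ⇒ p·(1 − cosh) = x(T) − x₀·cosh − (ẋ₀/ω)·sinh
numerator   = -0.0364 − (0.0900)·2.167402 − (0.0769/3.0293)·1.922923 = -0.280280
denominator = 1 − 2.167402 = -1.167402
p = -0.280280 / -1.167402 = 0.2401

p = 0.2401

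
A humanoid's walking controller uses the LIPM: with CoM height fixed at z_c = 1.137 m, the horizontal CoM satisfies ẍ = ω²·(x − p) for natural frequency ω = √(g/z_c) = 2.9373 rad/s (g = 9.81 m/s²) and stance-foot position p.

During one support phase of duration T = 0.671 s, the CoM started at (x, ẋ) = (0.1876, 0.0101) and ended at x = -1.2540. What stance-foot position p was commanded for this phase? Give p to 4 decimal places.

ωT = 2.9373·0.671 = 1.970928; cosh(ωT) = 3.658332, sinh(ωT) = 3.519004
x(T) = p + (x₀−p)·cosh(ωT) + (ẋ₀/ω)·sinh(ωT) ⇒ p·(1 − cosh) = x(T) − x₀·cosh − (ẋ₀/ω)·sinh
numerator   = -1.2540 − (0.1876)·3.658332 − (0.0101/2.9373)·3.519004 = -1.952403
denominator = 1 − 3.658332 = -2.658332
p = -1.952403 / -2.658332 = 0.7344

p = 0.7344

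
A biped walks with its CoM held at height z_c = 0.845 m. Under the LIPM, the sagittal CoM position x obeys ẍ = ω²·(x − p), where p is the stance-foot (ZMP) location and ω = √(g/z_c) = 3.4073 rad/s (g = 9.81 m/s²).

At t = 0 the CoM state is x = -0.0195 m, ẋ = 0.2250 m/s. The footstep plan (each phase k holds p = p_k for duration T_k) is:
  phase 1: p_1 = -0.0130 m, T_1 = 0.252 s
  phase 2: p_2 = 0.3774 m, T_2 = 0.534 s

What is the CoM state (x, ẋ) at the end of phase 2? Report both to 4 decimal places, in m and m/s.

phase 1: p=-0.0130, T=0.252, ωT=0.858640, cosh=1.391843, sinh=0.968105; start (x,ẋ)=(-0.019500, 0.225000) → end (x,ẋ)=(0.041882, 0.291724)
phase 2: p=0.3774, T=0.534, ωT=1.819498, cosh=3.165435, sinh=3.003328; start (x,ẋ)=(0.041882, 0.291724) → end (x,ẋ)=(-0.427525, -2.510008)

x = -0.4275, ẋ = -2.5100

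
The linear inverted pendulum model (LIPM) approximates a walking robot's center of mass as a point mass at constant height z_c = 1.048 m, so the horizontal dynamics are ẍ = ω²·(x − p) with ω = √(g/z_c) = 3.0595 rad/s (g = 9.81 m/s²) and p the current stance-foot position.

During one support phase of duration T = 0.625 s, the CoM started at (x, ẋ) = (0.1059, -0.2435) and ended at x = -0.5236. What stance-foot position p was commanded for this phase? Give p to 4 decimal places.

ωT = 3.0595·0.625 = 1.912187; cosh(ωT) = 3.457817, sinh(ωT) = 3.310060
x(T) = p + (x₀−p)·cosh(ωT) + (ẋ₀/ω)·sinh(ωT) ⇒ p·(1 − cosh) = x(T) − x₀·cosh − (ẋ₀/ω)·sinh
numerator   = -0.5236 − (0.1059)·3.457817 − (-0.2435/3.0595)·3.310060 = -0.626341
denominator = 1 − 3.457817 = -2.457817
p = -0.626341 / -2.457817 = 0.2548

p = 0.2548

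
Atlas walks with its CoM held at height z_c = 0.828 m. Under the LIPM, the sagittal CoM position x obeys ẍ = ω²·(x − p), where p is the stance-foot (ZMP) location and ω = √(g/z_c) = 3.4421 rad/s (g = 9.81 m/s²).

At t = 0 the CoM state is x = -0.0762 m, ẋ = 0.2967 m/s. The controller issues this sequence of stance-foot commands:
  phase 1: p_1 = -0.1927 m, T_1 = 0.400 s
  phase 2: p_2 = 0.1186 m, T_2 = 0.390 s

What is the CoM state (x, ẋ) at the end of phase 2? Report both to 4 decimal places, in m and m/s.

x = 1.0204, ẋ = 3.3772

phase 1: p=-0.1927, T=0.400, ωT=1.376840, cosh=2.107368, sinh=1.854993; start (x,ẋ)=(-0.076200, 0.296700) → end (x,ẋ)=(0.212704, 1.369117)
phase 2: p=0.1186, T=0.390, ωT=1.342419, cosh=2.044753, sinh=1.783540; start (x,ẋ)=(0.212704, 1.369117) → end (x,ẋ)=(1.020433, 3.377221)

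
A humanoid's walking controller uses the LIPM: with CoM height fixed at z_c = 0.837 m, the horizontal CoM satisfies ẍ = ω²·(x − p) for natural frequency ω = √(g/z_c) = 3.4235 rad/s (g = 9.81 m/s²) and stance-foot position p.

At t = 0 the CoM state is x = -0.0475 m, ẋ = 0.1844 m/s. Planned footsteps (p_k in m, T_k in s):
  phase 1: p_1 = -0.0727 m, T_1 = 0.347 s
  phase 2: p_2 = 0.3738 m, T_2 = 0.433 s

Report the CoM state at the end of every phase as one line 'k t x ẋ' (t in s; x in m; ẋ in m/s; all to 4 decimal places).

phase 1: p=-0.0727, T=0.347, ωT=1.187955, cosh=1.792604, sinh=1.487760; start (x,ẋ)=(-0.047500, 0.184400) → end (x,ẋ)=(0.052609, 0.458909)
phase 2: p=0.3738, T=0.433, ωT=1.482376, cosh=2.315246, sinh=2.088148; start (x,ẋ)=(0.052609, 0.458909) → end (x,ẋ)=(-0.089927, -1.233637)

1 0.3470 0.0526 0.4589
2 0.7800 -0.0899 -1.2336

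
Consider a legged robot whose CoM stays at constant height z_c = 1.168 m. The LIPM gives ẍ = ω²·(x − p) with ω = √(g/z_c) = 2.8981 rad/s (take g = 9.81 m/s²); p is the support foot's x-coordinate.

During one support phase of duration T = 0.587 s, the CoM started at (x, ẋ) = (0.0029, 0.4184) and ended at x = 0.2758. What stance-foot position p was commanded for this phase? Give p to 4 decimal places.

ωT = 2.8981·0.587 = 1.701185; cosh(ωT) = 2.831452, sinh(ωT) = 2.648984
x(T) = p + (x₀−p)·cosh(ωT) + (ẋ₀/ω)·sinh(ωT) ⇒ p·(1 − cosh) = x(T) − x₀·cosh − (ẋ₀/ω)·sinh
numerator   = 0.2758 − (0.0029)·2.831452 − (0.4184/2.8981)·2.648984 = -0.114846
denominator = 1 − 2.831452 = -1.831452
p = -0.114846 / -1.831452 = 0.0627

p = 0.0627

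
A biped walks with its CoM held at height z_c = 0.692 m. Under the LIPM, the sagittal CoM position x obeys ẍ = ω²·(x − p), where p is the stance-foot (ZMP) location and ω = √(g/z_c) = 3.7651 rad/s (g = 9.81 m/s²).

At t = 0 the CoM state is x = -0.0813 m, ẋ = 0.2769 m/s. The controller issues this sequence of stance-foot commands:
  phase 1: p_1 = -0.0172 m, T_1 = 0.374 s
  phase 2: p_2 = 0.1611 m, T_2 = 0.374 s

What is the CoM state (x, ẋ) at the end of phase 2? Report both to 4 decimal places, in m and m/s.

phase 1: p=-0.0172, T=0.374, ωT=1.408147, cosh=2.166485, sinh=1.921889; start (x,ẋ)=(-0.081300, 0.276900) → end (x,ẋ)=(-0.014729, 0.136065)
phase 2: p=0.1611, T=0.374, ωT=1.408147, cosh=2.166485, sinh=1.921889; start (x,ẋ)=(-0.014729, 0.136065) → end (x,ẋ)=(-0.150376, -0.977530)

x = -0.1504, ẋ = -0.9775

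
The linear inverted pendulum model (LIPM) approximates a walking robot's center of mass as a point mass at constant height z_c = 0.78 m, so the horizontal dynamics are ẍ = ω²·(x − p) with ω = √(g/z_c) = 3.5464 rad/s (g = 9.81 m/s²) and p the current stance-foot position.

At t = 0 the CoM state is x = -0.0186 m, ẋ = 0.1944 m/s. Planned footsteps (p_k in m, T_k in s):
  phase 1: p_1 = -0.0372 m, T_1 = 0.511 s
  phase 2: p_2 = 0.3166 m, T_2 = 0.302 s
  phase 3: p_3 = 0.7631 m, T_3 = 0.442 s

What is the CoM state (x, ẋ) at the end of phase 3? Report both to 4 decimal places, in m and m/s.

x = 0.3035, ẋ = -1.2085

phase 1: p=-0.0372, T=0.511, ωT=1.812210, cosh=3.143631, sinh=2.980338; start (x,ẋ)=(-0.018600, 0.194400) → end (x,ẋ)=(0.184642, 0.807714)
phase 2: p=0.3166, T=0.302, ωT=1.071013, cosh=1.630497, sinh=1.287836; start (x,ẋ)=(0.184642, 0.807714) → end (x,ẋ)=(0.394756, 0.714300)
phase 3: p=0.7631, T=0.442, ωT=1.567509, cosh=2.501626, sinh=2.293062; start (x,ẋ)=(0.394756, 0.714300) → end (x,ẋ)=(0.303498, -1.208507)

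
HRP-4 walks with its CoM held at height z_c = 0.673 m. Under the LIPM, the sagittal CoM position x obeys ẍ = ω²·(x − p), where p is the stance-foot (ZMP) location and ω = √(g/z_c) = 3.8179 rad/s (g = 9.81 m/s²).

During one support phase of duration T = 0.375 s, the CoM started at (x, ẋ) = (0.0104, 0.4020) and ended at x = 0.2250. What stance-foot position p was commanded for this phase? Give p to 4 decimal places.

ωT = 3.8179·0.375 = 1.431712; cosh(ωT) = 2.212380, sinh(ωT) = 1.973481
x(T) = p + (x₀−p)·cosh(ωT) + (ẋ₀/ω)·sinh(ωT) ⇒ p·(1 − cosh) = x(T) − x₀·cosh − (ẋ₀/ω)·sinh
numerator   = 0.2250 − (0.0104)·2.212380 − (0.4020/3.8179)·1.973481 = -0.005803
denominator = 1 − 2.212380 = -1.212380
p = -0.005803 / -1.212380 = 0.0048

p = 0.0048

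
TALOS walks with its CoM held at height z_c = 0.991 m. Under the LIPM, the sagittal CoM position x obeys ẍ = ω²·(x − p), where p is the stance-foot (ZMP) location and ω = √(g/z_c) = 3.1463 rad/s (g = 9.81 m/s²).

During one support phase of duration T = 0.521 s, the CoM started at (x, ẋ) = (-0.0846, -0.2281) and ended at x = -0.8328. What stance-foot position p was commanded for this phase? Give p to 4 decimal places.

ωT = 3.1463·0.521 = 1.639222; cosh(ωT) = 2.672646, sinh(ωT) = 2.478515
x(T) = p + (x₀−p)·cosh(ωT) + (ẋ₀/ω)·sinh(ωT) ⇒ p·(1 − cosh) = x(T) − x₀·cosh − (ẋ₀/ω)·sinh
numerator   = -0.8328 − (-0.0846)·2.672646 − (-0.2281/3.1463)·2.478515 = -0.427007
denominator = 1 − 2.672646 = -1.672646
p = -0.427007 / -1.672646 = 0.2553

p = 0.2553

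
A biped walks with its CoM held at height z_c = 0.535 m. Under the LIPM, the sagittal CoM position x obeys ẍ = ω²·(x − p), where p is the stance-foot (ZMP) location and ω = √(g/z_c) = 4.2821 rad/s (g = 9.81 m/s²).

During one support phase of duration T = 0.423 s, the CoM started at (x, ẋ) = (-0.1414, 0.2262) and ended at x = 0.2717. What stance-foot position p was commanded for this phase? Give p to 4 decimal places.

ωT = 4.2821·0.423 = 1.811328; cosh(ωT) = 3.141003, sinh(ωT) = 2.977566
x(T) = p + (x₀−p)·cosh(ωT) + (ẋ₀/ω)·sinh(ωT) ⇒ p·(1 − cosh) = x(T) − x₀·cosh − (ẋ₀/ω)·sinh
numerator   = 0.2717 − (-0.1414)·3.141003 − (0.2262/4.2821)·2.977566 = 0.558549
denominator = 1 − 3.141003 = -2.141003
p = 0.558549 / -2.141003 = -0.2609

p = -0.2609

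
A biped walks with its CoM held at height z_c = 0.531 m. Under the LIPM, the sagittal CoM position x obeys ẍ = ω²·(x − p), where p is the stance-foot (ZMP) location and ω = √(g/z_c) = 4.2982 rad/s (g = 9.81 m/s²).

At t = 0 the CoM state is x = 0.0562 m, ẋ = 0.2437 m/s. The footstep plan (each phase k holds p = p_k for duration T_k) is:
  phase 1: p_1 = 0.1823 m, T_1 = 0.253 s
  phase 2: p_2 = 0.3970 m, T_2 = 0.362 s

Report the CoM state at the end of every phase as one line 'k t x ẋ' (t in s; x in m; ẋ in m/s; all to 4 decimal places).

phase 1: p=0.1823, T=0.253, ωT=1.087445, cosh=1.651880, sinh=1.314803; start (x,ẋ)=(0.056200, 0.243700) → end (x,ẋ)=(0.048545, -0.310064)
phase 2: p=0.3970, T=0.362, ωT=1.555948, cosh=2.475284, sinh=2.264295; start (x,ẋ)=(0.048545, -0.310064) → end (x,ẋ)=(-0.628868, -4.158800)

1 0.2530 0.0485 -0.3101
2 0.6150 -0.6289 -4.1588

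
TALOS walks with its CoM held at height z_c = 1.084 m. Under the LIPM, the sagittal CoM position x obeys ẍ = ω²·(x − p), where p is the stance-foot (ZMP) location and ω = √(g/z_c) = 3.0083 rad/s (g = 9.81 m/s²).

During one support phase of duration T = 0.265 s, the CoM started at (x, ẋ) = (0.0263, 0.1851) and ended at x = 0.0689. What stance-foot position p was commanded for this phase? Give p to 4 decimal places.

ωT = 3.0083·0.265 = 0.797200; cosh(ωT) = 1.334953, sinh(ωT) = 0.884364
x(T) = p + (x₀−p)·cosh(ωT) + (ẋ₀/ω)·sinh(ωT) ⇒ p·(1 − cosh) = x(T) − x₀·cosh − (ẋ₀/ω)·sinh
numerator   = 0.0689 − (0.0263)·1.334953 − (0.1851/3.0083)·0.884364 = -0.020624
denominator = 1 − 1.334953 = -0.334953
p = -0.020624 / -0.334953 = 0.0616

p = 0.0616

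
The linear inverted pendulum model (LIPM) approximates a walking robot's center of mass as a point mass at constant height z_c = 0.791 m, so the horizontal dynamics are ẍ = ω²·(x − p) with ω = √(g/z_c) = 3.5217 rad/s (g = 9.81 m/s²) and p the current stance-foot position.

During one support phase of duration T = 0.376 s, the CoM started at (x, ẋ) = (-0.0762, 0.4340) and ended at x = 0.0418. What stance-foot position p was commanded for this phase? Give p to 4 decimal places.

p = 0.0198

ωT = 3.5217·0.376 = 1.324159; cosh(ωT) = 2.012525, sinh(ωT) = 1.746498
x(T) = p + (x₀−p)·cosh(ωT) + (ẋ₀/ω)·sinh(ωT) ⇒ p·(1 − cosh) = x(T) − x₀·cosh − (ẋ₀/ω)·sinh
numerator   = 0.0418 − (-0.0762)·2.012525 − (0.4340/3.5217)·1.746498 = -0.020077
denominator = 1 − 2.012525 = -1.012525
p = -0.020077 / -1.012525 = 0.0198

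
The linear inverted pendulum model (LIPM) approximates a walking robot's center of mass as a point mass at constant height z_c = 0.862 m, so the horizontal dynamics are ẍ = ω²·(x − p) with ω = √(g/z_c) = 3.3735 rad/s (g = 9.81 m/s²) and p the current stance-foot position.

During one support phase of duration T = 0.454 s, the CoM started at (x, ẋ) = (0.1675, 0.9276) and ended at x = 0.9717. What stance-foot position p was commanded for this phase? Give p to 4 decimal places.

p = 0.0281

ωT = 3.3735·0.454 = 1.531569; cosh(ωT) = 2.420812, sinh(ωT) = 2.204616
x(T) = p + (x₀−p)·cosh(ωT) + (ẋ₀/ω)·sinh(ωT) ⇒ p·(1 − cosh) = x(T) − x₀·cosh − (ẋ₀/ω)·sinh
numerator   = 0.9717 − (0.1675)·2.420812 − (0.9276/3.3735)·2.204616 = -0.039982
denominator = 1 − 2.420812 = -1.420812
p = -0.039982 / -1.420812 = 0.0281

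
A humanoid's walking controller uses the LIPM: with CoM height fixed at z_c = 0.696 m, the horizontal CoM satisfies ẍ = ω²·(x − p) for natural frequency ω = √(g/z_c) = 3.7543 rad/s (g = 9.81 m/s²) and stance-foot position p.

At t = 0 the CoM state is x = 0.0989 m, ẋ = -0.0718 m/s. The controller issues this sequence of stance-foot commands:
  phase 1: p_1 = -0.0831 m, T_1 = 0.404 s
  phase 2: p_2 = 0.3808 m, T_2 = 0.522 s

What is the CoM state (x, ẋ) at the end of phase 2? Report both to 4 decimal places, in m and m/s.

x = 1.3391, ẋ = 3.8199

phase 1: p=-0.0831, T=0.404, ωT=1.516737, cosh=2.388379, sinh=2.168952; start (x,ẋ)=(0.098900, -0.071800) → end (x,ẋ)=(0.310104, 1.310522)
phase 2: p=0.3808, T=0.522, ωT=1.959745, cosh=3.619204, sinh=3.478310; start (x,ẋ)=(0.310104, 1.310522) → end (x,ẋ)=(1.339119, 3.819858)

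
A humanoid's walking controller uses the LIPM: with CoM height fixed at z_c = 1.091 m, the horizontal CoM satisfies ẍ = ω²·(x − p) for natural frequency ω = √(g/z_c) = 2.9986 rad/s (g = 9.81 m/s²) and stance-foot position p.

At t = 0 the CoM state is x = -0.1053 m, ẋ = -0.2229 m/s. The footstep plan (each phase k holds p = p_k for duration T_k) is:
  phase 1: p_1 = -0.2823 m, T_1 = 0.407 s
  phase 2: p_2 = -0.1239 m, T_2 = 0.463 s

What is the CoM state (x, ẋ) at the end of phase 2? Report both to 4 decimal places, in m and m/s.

phase 1: p=-0.2823, T=0.407, ωT=1.220430, cosh=1.841874, sinh=1.546771; start (x,ẋ)=(-0.105300, -0.222900) → end (x,ẋ)=(-0.071267, 0.410398)
phase 2: p=-0.1239, T=0.463, ωT=1.388352, cosh=2.128862, sinh=1.879376; start (x,ẋ)=(-0.071267, 0.410398) → end (x,ẋ)=(0.245366, 1.170295)

x = 0.2454, ẋ = 1.1703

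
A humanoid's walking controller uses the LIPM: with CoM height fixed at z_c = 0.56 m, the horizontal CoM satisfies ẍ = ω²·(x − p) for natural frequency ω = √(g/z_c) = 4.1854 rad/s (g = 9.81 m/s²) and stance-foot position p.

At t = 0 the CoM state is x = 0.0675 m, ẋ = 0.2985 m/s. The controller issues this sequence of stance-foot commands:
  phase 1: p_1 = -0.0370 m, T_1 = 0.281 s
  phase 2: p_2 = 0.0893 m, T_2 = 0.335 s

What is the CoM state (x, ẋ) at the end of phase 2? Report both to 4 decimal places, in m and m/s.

x = 0.9765, ẋ = 3.8327

phase 1: p=-0.0370, T=0.281, ωT=1.176097, cosh=1.775089, sinh=1.466609; start (x,ẋ)=(0.067500, 0.298500) → end (x,ẋ)=(0.253094, 1.171321)
phase 2: p=0.0893, T=0.335, ωT=1.402109, cosh=2.154919, sinh=1.908842; start (x,ẋ)=(0.253094, 1.171321) → end (x,ẋ)=(0.976470, 3.832701)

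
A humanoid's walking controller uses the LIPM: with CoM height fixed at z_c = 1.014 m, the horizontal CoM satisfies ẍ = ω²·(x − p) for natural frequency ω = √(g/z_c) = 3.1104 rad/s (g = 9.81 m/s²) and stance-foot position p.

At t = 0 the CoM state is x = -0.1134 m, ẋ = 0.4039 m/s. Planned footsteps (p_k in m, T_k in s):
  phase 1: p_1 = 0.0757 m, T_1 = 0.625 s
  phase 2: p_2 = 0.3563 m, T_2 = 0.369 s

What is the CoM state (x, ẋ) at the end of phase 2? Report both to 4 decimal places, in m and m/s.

x = -0.7897, ẋ = -3.2425

phase 1: p=0.0757, T=0.625, ωT=1.944000, cosh=3.564886, sinh=3.421756; start (x,ẋ)=(-0.113400, 0.403900) → end (x,ẋ)=(-0.154089, -0.572739)
phase 2: p=0.3563, T=0.369, ωT=1.147738, cosh=1.734205, sinh=1.416851; start (x,ẋ)=(-0.154089, -0.572739) → end (x,ẋ)=(-0.789714, -3.242518)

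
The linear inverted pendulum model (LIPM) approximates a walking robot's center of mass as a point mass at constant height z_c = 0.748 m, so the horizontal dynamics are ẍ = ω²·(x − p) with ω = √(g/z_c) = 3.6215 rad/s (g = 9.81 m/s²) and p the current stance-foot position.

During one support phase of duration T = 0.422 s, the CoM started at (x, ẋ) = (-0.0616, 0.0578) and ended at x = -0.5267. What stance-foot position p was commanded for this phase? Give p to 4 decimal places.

ωT = 3.6215·0.422 = 1.528273; cosh(ωT) = 2.413559, sinh(ωT) = 2.196649
x(T) = p + (x₀−p)·cosh(ωT) + (ẋ₀/ω)·sinh(ωT) ⇒ p·(1 − cosh) = x(T) − x₀·cosh − (ẋ₀/ω)·sinh
numerator   = -0.5267 − (-0.0616)·2.413559 − (0.0578/3.6215)·2.196649 = -0.413084
denominator = 1 − 2.413559 = -1.413559
p = -0.413084 / -1.413559 = 0.2922

p = 0.2922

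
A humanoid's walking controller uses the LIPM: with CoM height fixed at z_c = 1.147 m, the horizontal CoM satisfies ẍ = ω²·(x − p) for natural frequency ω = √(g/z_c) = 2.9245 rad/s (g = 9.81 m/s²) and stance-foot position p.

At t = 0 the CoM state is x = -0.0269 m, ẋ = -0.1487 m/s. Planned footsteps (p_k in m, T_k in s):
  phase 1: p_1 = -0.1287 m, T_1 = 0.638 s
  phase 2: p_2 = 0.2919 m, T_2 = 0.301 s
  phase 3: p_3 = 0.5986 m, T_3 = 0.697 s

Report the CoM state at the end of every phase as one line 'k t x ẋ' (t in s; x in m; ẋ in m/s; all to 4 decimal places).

phase 1: p=-0.1287, T=0.638, ωT=1.865831, cosh=3.308035, sinh=3.153268; start (x,ẋ)=(-0.026900, -0.148700) → end (x,ẋ)=(0.047726, 0.446867)
phase 2: p=0.2919, T=0.301, ωT=0.880274, cosh=1.413115, sinh=0.998446; start (x,ẋ)=(0.047726, 0.446867) → end (x,ẋ)=(0.099418, -0.081502)
phase 3: p=0.5986, T=0.697, ωT=2.038377, cosh=3.904187, sinh=3.773947; start (x,ẋ)=(0.099418, -0.081502) → end (x,ẋ)=(-1.455475, -5.827627)

1 0.6380 0.0477 0.4469
2 0.9390 0.0994 -0.0815
3 1.6360 -1.4555 -5.8276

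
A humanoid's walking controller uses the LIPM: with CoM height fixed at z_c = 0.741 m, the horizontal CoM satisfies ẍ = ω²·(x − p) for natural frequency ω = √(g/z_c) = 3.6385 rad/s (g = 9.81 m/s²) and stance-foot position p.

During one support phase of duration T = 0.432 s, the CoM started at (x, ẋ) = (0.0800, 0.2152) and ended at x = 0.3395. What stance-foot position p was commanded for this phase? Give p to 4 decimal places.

ωT = 3.6385·0.432 = 1.571832; cosh(ωT) = 2.511563, sinh(ωT) = 2.303899
x(T) = p + (x₀−p)·cosh(ωT) + (ẋ₀/ω)·sinh(ωT) ⇒ p·(1 − cosh) = x(T) − x₀·cosh − (ẋ₀/ω)·sinh
numerator   = 0.3395 − (0.0800)·2.511563 − (0.2152/3.6385)·2.303899 = 0.002310
denominator = 1 − 2.511563 = -1.511563
p = 0.002310 / -1.511563 = -0.0015

p = -0.0015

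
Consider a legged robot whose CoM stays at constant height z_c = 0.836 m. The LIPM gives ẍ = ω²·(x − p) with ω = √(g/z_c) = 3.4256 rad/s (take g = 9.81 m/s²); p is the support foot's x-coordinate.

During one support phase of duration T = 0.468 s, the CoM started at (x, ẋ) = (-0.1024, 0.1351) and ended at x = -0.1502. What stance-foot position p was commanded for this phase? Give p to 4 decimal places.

p = -0.0129

ωT = 3.4256·0.468 = 1.603181; cosh(ωT) = 2.585034, sinh(ωT) = 2.383778
x(T) = p + (x₀−p)·cosh(ωT) + (ẋ₀/ω)·sinh(ωT) ⇒ p·(1 − cosh) = x(T) − x₀·cosh − (ẋ₀/ω)·sinh
numerator   = -0.1502 − (-0.1024)·2.585034 − (0.1351/3.4256)·2.383778 = 0.020495
denominator = 1 − 2.585034 = -1.585034
p = 0.020495 / -1.585034 = -0.0129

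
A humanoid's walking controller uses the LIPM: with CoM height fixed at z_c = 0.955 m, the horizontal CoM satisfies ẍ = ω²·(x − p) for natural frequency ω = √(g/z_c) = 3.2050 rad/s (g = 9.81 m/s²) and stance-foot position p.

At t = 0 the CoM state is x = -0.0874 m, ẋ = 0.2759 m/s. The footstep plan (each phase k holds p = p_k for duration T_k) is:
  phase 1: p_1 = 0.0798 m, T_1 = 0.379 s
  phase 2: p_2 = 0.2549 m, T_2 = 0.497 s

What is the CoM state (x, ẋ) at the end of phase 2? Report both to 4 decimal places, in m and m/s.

x = -0.8731, ẋ = -3.4523

phase 1: p=0.0798, T=0.379, ωT=1.214695, cosh=1.833033, sinh=1.536233; start (x,ẋ)=(-0.087400, 0.275900) → end (x,ẋ)=(-0.094438, -0.317496)
phase 2: p=0.2549, T=0.497, ωT=1.592885, cosh=2.560627, sinh=2.357289; start (x,ẋ)=(-0.094438, -0.317496) → end (x,ẋ)=(-0.873144, -3.452276)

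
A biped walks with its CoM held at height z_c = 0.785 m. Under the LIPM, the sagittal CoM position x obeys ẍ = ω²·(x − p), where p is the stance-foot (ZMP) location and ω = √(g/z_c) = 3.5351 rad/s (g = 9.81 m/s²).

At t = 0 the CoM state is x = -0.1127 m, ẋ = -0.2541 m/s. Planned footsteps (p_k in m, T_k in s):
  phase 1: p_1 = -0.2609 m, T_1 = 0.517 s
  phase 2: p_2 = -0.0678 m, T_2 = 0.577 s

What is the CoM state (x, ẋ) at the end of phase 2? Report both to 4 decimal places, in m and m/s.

x = 1.0043, ẋ = 3.8627

phase 1: p=-0.2609, T=0.517, ωT=1.827647, cosh=3.190013, sinh=3.029221; start (x,ẋ)=(-0.112700, -0.254100) → end (x,ẋ)=(-0.005878, 0.776432)
phase 2: p=-0.0678, T=0.577, ωT=2.039753, cosh=3.909384, sinh=3.779323; start (x,ẋ)=(-0.005878, 0.776432) → end (x,ẋ)=(1.004349, 3.862668)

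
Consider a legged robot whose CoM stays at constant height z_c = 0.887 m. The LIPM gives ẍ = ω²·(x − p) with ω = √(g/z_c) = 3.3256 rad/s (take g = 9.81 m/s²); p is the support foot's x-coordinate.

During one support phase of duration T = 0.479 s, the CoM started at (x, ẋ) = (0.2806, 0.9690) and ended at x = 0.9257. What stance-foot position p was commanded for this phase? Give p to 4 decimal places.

ωT = 3.3256·0.479 = 1.592962; cosh(ωT) = 2.560810, sinh(ωT) = 2.357487
x(T) = p + (x₀−p)·cosh(ωT) + (ẋ₀/ω)·sinh(ωT) ⇒ p·(1 − cosh) = x(T) − x₀·cosh − (ẋ₀/ω)·sinh
numerator   = 0.9257 − (0.2806)·2.560810 − (0.9690/3.3256)·2.357487 = -0.479778
denominator = 1 − 2.560810 = -1.560810
p = -0.479778 / -1.560810 = 0.3074

p = 0.3074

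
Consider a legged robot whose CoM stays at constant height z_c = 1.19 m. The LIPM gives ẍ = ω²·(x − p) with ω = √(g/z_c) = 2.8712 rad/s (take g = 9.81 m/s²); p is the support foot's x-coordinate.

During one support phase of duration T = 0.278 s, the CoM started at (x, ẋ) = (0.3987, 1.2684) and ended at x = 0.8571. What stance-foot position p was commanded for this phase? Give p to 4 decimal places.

ωT = 2.8712·0.278 = 0.798194; cosh(ωT) = 1.335833, sinh(ωT) = 0.885691
x(T) = p + (x₀−p)·cosh(ωT) + (ẋ₀/ω)·sinh(ωT) ⇒ p·(1 − cosh) = x(T) − x₀·cosh − (ẋ₀/ω)·sinh
numerator   = 0.8571 − (0.3987)·1.335833 − (1.2684/2.8712)·0.885691 = -0.066765
denominator = 1 − 1.335833 = -0.335833
p = -0.066765 / -0.335833 = 0.1988

p = 0.1988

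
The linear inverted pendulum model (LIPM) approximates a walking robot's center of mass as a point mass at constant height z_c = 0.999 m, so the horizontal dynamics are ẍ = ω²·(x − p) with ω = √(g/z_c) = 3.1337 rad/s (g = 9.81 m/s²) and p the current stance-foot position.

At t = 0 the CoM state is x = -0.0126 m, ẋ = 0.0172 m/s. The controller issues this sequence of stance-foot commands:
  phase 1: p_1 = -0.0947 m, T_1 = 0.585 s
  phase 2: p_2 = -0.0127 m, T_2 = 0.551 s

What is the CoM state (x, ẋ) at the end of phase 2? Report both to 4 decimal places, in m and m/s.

x = 1.2904, ẋ = 4.1223

phase 1: p=-0.0947, T=0.585, ωT=1.833214, cosh=3.206928, sinh=3.047029; start (x,ẋ)=(-0.012600, 0.017200) → end (x,ẋ)=(0.185313, 0.839089)
phase 2: p=-0.0127, T=0.551, ωT=1.726669, cosh=2.899885, sinh=2.722009; start (x,ẋ)=(0.185313, 0.839089) → end (x,ẋ)=(1.290369, 4.122306)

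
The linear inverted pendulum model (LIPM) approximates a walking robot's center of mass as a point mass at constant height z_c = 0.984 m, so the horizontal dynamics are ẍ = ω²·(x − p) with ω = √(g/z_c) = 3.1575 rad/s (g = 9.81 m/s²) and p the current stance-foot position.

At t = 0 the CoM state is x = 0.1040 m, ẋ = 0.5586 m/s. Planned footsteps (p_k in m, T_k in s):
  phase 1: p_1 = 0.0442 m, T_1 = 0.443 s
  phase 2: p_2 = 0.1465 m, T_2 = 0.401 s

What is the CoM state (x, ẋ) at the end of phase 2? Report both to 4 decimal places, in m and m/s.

phase 1: p=0.0442, T=0.443, ωT=1.398773, cosh=2.148563, sinh=1.901663; start (x,ẋ)=(0.104000, 0.558600) → end (x,ẋ)=(0.509111, 1.559256)
phase 2: p=0.1465, T=0.401, ωT=1.266158, cosh=1.914555, sinh=1.632642; start (x,ẋ)=(0.509111, 1.559256) → end (x,ẋ)=(1.646980, 4.854566)

x = 1.6470, ẋ = 4.8546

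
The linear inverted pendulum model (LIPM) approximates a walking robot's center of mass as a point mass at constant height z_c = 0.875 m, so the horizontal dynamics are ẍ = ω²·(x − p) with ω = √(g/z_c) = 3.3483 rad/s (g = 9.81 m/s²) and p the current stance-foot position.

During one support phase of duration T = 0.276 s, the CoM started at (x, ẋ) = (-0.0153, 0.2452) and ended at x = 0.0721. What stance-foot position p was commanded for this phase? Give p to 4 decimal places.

ωT = 3.3483·0.276 = 0.924131; cosh(ωT) = 1.458277, sinh(ωT) = 1.061400
x(T) = p + (x₀−p)·cosh(ωT) + (ẋ₀/ω)·sinh(ωT) ⇒ p·(1 − cosh) = x(T) − x₀·cosh − (ẋ₀/ω)·sinh
numerator   = 0.0721 − (-0.0153)·1.458277 − (0.2452/3.3483)·1.061400 = 0.016684
denominator = 1 − 1.458277 = -0.458277
p = 0.016684 / -0.458277 = -0.0364

p = -0.0364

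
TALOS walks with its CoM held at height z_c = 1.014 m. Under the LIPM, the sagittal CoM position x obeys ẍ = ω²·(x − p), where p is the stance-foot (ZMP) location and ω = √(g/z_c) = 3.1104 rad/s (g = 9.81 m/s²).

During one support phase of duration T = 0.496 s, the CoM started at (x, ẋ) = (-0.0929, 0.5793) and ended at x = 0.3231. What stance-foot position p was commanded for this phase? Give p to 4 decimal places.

ωT = 3.1104·0.496 = 1.542758; cosh(ωT) = 2.445633, sinh(ωT) = 2.231842
x(T) = p + (x₀−p)·cosh(ωT) + (ẋ₀/ω)·sinh(ωT) ⇒ p·(1 − cosh) = x(T) − x₀·cosh − (ẋ₀/ω)·sinh
numerator   = 0.3231 − (-0.0929)·2.445633 − (0.5793/3.1104)·2.231842 = 0.134627
denominator = 1 − 2.445633 = -1.445633
p = 0.134627 / -1.445633 = -0.0931

p = -0.0931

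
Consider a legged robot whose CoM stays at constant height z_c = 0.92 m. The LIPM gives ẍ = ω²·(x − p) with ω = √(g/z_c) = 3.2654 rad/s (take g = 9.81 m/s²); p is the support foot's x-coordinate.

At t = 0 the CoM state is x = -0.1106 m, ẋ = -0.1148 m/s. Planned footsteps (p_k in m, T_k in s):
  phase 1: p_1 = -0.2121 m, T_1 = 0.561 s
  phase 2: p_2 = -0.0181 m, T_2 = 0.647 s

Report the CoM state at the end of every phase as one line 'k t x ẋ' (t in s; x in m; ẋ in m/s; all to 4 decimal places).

1 0.5610 0.0060 0.6408
2 1.2080 0.8828 3.0096

phase 1: p=-0.2121, T=0.561, ωT=1.831889, cosh=3.202893, sinh=3.042783; start (x,ẋ)=(-0.110600, -0.114800) → end (x,ẋ)=(0.006020, 0.640802)
phase 2: p=-0.0181, T=0.647, ωT=2.112714, cosh=4.195783, sinh=4.074873; start (x,ẋ)=(0.006020, 0.640802) → end (x,ẋ)=(0.882756, 3.009610)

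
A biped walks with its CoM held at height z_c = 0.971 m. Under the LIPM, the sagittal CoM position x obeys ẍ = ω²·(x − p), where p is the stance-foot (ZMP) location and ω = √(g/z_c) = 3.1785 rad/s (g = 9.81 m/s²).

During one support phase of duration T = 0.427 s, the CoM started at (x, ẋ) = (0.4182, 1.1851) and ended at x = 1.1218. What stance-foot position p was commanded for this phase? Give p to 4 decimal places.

p = 0.3928

ωT = 3.1785·0.427 = 1.357220; cosh(ωT) = 2.071375, sinh(ωT) = 1.814000
x(T) = p + (x₀−p)·cosh(ωT) + (ẋ₀/ω)·sinh(ωT) ⇒ p·(1 − cosh) = x(T) − x₀·cosh − (ẋ₀/ω)·sinh
numerator   = 1.1218 − (0.4182)·2.071375 − (1.1851/3.1785)·1.814000 = -0.420797
denominator = 1 − 2.071375 = -1.071375
p = -0.420797 / -1.071375 = 0.3928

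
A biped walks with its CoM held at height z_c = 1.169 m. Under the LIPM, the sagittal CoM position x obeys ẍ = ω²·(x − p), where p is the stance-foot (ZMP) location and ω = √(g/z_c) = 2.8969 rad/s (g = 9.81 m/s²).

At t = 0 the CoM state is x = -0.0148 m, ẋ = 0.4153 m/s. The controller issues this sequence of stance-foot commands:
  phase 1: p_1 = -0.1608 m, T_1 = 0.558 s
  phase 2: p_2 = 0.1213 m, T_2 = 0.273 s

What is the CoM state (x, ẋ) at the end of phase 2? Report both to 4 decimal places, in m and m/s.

x = 1.3530, ẋ = 3.9379

phase 1: p=-0.1608, T=0.558, ωT=1.616470, cosh=2.616942, sinh=2.418343; start (x,ẋ)=(-0.014800, 0.415300) → end (x,ẋ)=(0.567968, 2.109648)
phase 2: p=0.1213, T=0.273, ωT=0.790854, cosh=1.329368, sinh=0.875910; start (x,ẋ)=(0.567968, 2.109648) → end (x,ẋ)=(1.352961, 3.937884)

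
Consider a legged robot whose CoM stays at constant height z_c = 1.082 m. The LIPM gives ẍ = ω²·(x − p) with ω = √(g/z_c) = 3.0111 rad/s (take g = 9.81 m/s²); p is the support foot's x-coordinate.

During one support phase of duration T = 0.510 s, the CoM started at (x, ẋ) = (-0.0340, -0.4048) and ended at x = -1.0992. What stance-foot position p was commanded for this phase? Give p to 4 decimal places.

ωT = 3.0111·0.510 = 1.535661; cosh(ωT) = 2.429854, sinh(ωT) = 2.214541
x(T) = p + (x₀−p)·cosh(ωT) + (ẋ₀/ω)·sinh(ωT) ⇒ p·(1 − cosh) = x(T) − x₀·cosh − (ẋ₀/ω)·sinh
numerator   = -1.0992 − (-0.0340)·2.429854 − (-0.4048/3.0111)·2.214541 = -0.718871
denominator = 1 − 2.429854 = -1.429854
p = -0.718871 / -1.429854 = 0.5028

p = 0.5028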